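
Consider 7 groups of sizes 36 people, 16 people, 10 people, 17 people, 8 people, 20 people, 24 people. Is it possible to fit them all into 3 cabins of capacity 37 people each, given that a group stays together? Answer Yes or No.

No

Total = 131 people; ⌈131/37⌉ = 4.
At least 4 cabins are required, but only 3 are allowed.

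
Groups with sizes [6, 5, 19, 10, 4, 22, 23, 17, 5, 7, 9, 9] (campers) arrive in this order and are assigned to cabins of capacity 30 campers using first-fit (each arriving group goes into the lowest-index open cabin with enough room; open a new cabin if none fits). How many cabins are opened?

  6 → cabin 1 (new)  [load 6/30]
  5 → cabin 1  [load 11/30]
  19 → cabin 1  [load 30/30]
  10 → cabin 2 (new)  [load 10/30]
  4 → cabin 2  [load 14/30]
  22 → cabin 3 (new)  [load 22/30]
  23 → cabin 4 (new)  [load 23/30]
  17 → cabin 5 (new)  [load 17/30]
  5 → cabin 2  [load 19/30]
  7 → cabin 2  [load 26/30]
  9 → cabin 5  [load 26/30]
  9 → cabin 6 (new)  [load 9/30]
6 cabins opened.

6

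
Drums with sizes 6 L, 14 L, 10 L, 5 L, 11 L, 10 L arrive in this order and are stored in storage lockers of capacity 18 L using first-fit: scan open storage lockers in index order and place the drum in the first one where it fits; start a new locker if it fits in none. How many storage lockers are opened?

  6 → locker 1 (new)  [load 6/18]
  14 → locker 2 (new)  [load 14/18]
  10 → locker 1  [load 16/18]
  5 → locker 3 (new)  [load 5/18]
  11 → locker 3  [load 16/18]
  10 → locker 4 (new)  [load 10/18]
4 storage lockers opened.

4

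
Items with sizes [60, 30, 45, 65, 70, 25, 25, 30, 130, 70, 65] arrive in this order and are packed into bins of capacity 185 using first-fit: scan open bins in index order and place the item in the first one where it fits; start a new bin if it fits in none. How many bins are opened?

  60 → bin 1 (new)  [load 60/185]
  30 → bin 1  [load 90/185]
  45 → bin 1  [load 135/185]
  65 → bin 2 (new)  [load 65/185]
  70 → bin 2  [load 135/185]
  25 → bin 1  [load 160/185]
  25 → bin 1  [load 185/185]
  30 → bin 2  [load 165/185]
  130 → bin 3 (new)  [load 130/185]
  70 → bin 4 (new)  [load 70/185]
  65 → bin 4  [load 135/185]
4 bins opened.

4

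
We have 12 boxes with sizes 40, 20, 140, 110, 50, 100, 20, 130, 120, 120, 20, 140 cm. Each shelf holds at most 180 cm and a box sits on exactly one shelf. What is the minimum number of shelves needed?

7

Total = 140 + 140 + 130 + 120 + 120 + 110 + 100 + 50 + 40 + 20 + 20 + 20 = 1010 cm.
Lower bound: ⌈1010/180⌉ = 6 shelves.
Also, 7 boxes each exceed 90 cm, and no two of those can share a shelf, so at least 7 shelves are needed.
A packing using 7 shelves:
  shelf 1: 140 + 40 = 180
  shelf 2: 140 + 20 + 20 = 180
  shelf 3: 130 + 50 = 180
  shelf 4: 120 + 20 = 140
  shelf 5: 120 = 120
  shelf 6: 110 = 110
  shelf 7: 100 = 100
This matches the lower bound, so 7 is optimal.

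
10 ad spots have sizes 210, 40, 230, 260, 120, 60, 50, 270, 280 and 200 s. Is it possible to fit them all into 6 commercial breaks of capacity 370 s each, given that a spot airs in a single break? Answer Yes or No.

Yes

A valid assignment using 6 commercial breaks:
  break 1: 280 + 60 = 340
  break 2: 270 + 50 + 40 = 360
  break 3: 260 = 260
  break 4: 230 + 120 = 350
  break 5: 210 = 210
  break 6: 200 = 200
Every load is within 370 s, so 6 commercial breaks suffice.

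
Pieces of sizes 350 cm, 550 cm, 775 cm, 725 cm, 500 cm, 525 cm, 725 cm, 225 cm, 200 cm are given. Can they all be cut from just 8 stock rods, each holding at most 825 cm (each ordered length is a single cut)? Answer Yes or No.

Yes

A valid assignment using 7 stock rods:
  stock rod 1: 775 = 775
  stock rod 2: 725 = 725
  stock rod 3: 725 = 725
  stock rod 4: 550 + 225 = 775
  stock rod 5: 525 + 200 = 725
  stock rod 6: 500 = 500
  stock rod 7: 350 = 350
That uses only 7 ≤ 8, so 8 stock rods are enough.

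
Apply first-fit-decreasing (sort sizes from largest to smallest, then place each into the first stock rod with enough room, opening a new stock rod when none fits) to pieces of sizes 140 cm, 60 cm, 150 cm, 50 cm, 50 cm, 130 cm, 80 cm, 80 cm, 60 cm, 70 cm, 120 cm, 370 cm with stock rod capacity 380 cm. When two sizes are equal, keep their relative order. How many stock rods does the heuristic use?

4

Sorted descending: 370, 150, 140, 130, 120, 80, 80, 70, 60, 60, 50, 50.
  370 → stock rod 1 (new)  [load 370/380]
  150 → stock rod 2 (new)  [load 150/380]
  140 → stock rod 2  [load 290/380]
  130 → stock rod 3 (new)  [load 130/380]
  120 → stock rod 3  [load 250/380]
  80 → stock rod 2  [load 370/380]
  80 → stock rod 3  [load 330/380]
  70 → stock rod 4 (new)  [load 70/380]
  60 → stock rod 4  [load 130/380]
  60 → stock rod 4  [load 190/380]
  50 → stock rod 3  [load 380/380]
  50 → stock rod 4  [load 240/380]
4 stock rods opened.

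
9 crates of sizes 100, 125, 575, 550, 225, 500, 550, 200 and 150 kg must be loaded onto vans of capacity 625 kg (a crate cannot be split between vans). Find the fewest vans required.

Total = 575 + 550 + 550 + 500 + 225 + 200 + 150 + 125 + 100 = 2975 kg.
Lower bound: ⌈2975/625⌉ = 5 vans.
A packing using 6 vans:
  van 1: 575 = 575
  van 2: 550 = 550
  van 3: 550 = 550
  van 4: 500 + 125 = 625
  van 5: 225 + 200 + 150 = 575
  van 6: 100 = 100
No arrangement into 5 vans stays within capacity, so 6 is optimal.

6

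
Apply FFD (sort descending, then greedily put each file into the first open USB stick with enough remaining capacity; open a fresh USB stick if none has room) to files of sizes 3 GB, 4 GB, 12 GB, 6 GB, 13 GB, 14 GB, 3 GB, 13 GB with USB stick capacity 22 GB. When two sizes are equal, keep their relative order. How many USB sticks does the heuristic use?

4

Sorted descending: 14, 13, 13, 12, 6, 4, 3, 3.
  14 → USB stick 1 (new)  [load 14/22]
  13 → USB stick 2 (new)  [load 13/22]
  13 → USB stick 3 (new)  [load 13/22]
  12 → USB stick 4 (new)  [load 12/22]
  6 → USB stick 1  [load 20/22]
  4 → USB stick 2  [load 17/22]
  3 → USB stick 2  [load 20/22]
  3 → USB stick 3  [load 16/22]
4 USB sticks opened.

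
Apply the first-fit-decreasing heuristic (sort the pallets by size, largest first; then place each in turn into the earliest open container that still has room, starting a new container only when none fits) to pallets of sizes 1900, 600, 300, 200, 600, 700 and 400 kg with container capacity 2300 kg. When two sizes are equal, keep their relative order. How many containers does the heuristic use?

3

Sorted descending: 1900, 700, 600, 600, 400, 300, 200.
  1900 → container 1 (new)  [load 1900/2300]
  700 → container 2 (new)  [load 700/2300]
  600 → container 2  [load 1300/2300]
  600 → container 2  [load 1900/2300]
  400 → container 1  [load 2300/2300]
  300 → container 2  [load 2200/2300]
  200 → container 3 (new)  [load 200/2300]
3 containers opened.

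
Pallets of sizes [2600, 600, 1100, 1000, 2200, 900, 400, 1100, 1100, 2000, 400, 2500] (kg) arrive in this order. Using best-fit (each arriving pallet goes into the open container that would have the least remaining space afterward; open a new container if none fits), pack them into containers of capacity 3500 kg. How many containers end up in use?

5

  2600 → container 1 (new)  [load 2600/3500]
  600 → container 1  [load 3200/3500]
  1100 → container 2 (new)  [load 1100/3500]
  1000 → container 2  [load 2100/3500]
  2200 → container 3 (new)  [load 2200/3500]
  900 → container 3  [load 3100/3500]
  400 → container 3  [load 3500/3500]
  1100 → container 2  [load 3200/3500]
  1100 → container 4 (new)  [load 1100/3500]
  2000 → container 4  [load 3100/3500]
  400 → container 4  [load 3500/3500]
  2500 → container 5 (new)  [load 2500/3500]
5 containers opened.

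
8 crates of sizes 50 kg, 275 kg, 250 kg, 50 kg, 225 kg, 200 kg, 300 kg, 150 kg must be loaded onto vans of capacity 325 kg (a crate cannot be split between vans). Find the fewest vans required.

6

Total = 300 + 275 + 250 + 225 + 200 + 150 + 50 + 50 = 1500 kg.
Lower bound: ⌈1500/325⌉ = 5 vans.
A packing using 6 vans:
  van 1: 300 = 300
  van 2: 275 + 50 = 325
  van 3: 250 + 50 = 300
  van 4: 225 = 225
  van 5: 200 = 200
  van 6: 150 = 150
No arrangement into 5 vans stays within capacity, so 6 is optimal.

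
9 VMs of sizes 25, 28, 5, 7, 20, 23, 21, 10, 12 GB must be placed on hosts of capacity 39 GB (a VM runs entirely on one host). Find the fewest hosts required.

5

Total = 28 + 25 + 23 + 21 + 20 + 12 + 10 + 7 + 5 = 151 GB.
Lower bound: ⌈151/39⌉ = 4 hosts.
Also, 5 VMs each exceed 39/2 GB, and no two of those can share a host, so at least 5 hosts are needed.
A packing using 5 hosts:
  host 1: 28 + 10 = 38
  host 2: 25 + 12 = 37
  host 3: 23 + 7 + 5 = 35
  host 4: 21 = 21
  host 5: 20 = 20
This matches the lower bound, so 5 is optimal.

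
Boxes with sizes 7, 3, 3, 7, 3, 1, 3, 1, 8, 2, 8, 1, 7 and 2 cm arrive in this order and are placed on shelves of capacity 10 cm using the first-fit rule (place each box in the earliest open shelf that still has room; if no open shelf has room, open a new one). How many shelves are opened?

6

  7 → shelf 1 (new)  [load 7/10]
  3 → shelf 1  [load 10/10]
  3 → shelf 2 (new)  [load 3/10]
  7 → shelf 2  [load 10/10]
  3 → shelf 3 (new)  [load 3/10]
  1 → shelf 3  [load 4/10]
  3 → shelf 3  [load 7/10]
  1 → shelf 3  [load 8/10]
  8 → shelf 4 (new)  [load 8/10]
  2 → shelf 3  [load 10/10]
  8 → shelf 5 (new)  [load 8/10]
  1 → shelf 4  [load 9/10]
  7 → shelf 6 (new)  [load 7/10]
  2 → shelf 5  [load 10/10]
6 shelves opened.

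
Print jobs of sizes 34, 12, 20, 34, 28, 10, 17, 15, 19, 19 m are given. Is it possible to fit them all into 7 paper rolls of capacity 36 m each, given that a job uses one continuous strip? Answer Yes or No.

A valid assignment using 7 paper rolls:
  roll 1: 34 = 34
  roll 2: 34 = 34
  roll 3: 28 = 28
  roll 4: 20 + 15 = 35
  roll 5: 19 + 17 = 36
  roll 6: 19 + 12 = 31
  roll 7: 10 = 10
Every load is within 36 m, so 7 paper rolls suffice.

Yes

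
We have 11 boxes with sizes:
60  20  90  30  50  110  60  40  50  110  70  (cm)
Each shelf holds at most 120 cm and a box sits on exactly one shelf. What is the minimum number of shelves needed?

6

Total = 110 + 110 + 90 + 70 + 60 + 60 + 50 + 50 + 40 + 30 + 20 = 690 cm.
Lower bound: ⌈690/120⌉ = 6 shelves.
A packing using 6 shelves:
  shelf 1: 110 = 110
  shelf 2: 110 = 110
  shelf 3: 90 + 30 = 120
  shelf 4: 70 + 50 = 120
  shelf 5: 60 + 60 = 120
  shelf 6: 50 + 40 + 20 = 110
This matches the lower bound, so 6 is optimal.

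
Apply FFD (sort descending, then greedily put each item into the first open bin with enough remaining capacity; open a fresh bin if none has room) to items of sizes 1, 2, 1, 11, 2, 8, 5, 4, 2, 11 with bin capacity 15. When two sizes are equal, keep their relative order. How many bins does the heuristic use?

4

Sorted descending: 11, 11, 8, 5, 4, 2, 2, 2, 1, 1.
  11 → bin 1 (new)  [load 11/15]
  11 → bin 2 (new)  [load 11/15]
  8 → bin 3 (new)  [load 8/15]
  5 → bin 3  [load 13/15]
  4 → bin 1  [load 15/15]
  2 → bin 2  [load 13/15]
  2 → bin 2  [load 15/15]
  2 → bin 3  [load 15/15]
  1 → bin 4 (new)  [load 1/15]
  1 → bin 4  [load 2/15]
4 bins opened.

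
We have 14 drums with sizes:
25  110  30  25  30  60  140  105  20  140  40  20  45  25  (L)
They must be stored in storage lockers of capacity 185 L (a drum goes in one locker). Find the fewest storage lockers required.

Total = 140 + 140 + 110 + 105 + 60 + 45 + 40 + 30 + 30 + 25 + 25 + 25 + 20 + 20 = 815 L.
Lower bound: ⌈815/185⌉ = 5 storage lockers.
A packing using 5 storage lockers:
  locker 1: 140 + 45 = 185
  locker 2: 140 + 40 = 180
  locker 3: 110 + 60 = 170
  locker 4: 105 + 30 + 30 + 20 = 185
  locker 5: 25 + 25 + 25 + 20 = 95
This matches the lower bound, so 5 is optimal.

5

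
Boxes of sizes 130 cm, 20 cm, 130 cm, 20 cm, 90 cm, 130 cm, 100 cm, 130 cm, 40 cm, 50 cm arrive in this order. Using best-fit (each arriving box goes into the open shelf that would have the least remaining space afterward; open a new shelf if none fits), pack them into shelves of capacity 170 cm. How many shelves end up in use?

  130 → shelf 1 (new)  [load 130/170]
  20 → shelf 1  [load 150/170]
  130 → shelf 2 (new)  [load 130/170]
  20 → shelf 1  [load 170/170]
  90 → shelf 3 (new)  [load 90/170]
  130 → shelf 4 (new)  [load 130/170]
  100 → shelf 5 (new)  [load 100/170]
  130 → shelf 6 (new)  [load 130/170]
  40 → shelf 2  [load 170/170]
  50 → shelf 5  [load 150/170]
6 shelves opened.

6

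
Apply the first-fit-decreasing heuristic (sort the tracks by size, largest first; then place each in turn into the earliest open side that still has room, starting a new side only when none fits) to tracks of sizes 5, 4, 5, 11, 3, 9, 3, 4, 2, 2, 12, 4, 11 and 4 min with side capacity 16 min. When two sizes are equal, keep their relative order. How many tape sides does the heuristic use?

Sorted descending: 12, 11, 11, 9, 5, 5, 4, 4, 4, 4, 3, 3, 2, 2.
  12 → side 1 (new)  [load 12/16]
  11 → side 2 (new)  [load 11/16]
  11 → side 3 (new)  [load 11/16]
  9 → side 4 (new)  [load 9/16]
  5 → side 2  [load 16/16]
  5 → side 3  [load 16/16]
  4 → side 1  [load 16/16]
  4 → side 4  [load 13/16]
  4 → side 5 (new)  [load 4/16]
  4 → side 5  [load 8/16]
  3 → side 4  [load 16/16]
  3 → side 5  [load 11/16]
  2 → side 5  [load 13/16]
  2 → side 5  [load 15/16]
5 tape sides opened.

5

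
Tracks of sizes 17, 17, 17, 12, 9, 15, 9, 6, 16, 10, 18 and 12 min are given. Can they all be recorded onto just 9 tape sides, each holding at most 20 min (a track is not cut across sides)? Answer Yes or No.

Total = 158 min; ⌈158/20⌉ = 8.
The bound of 8 does not rule out 9, but exhaustive search shows no assignment into 9 tape sides of capacity 20 min exists — the minimum is 10.

No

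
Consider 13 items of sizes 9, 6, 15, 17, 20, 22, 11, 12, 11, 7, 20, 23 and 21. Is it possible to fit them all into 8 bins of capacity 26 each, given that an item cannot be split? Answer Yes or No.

Total = 194; ⌈194/26⌉ = 8.
The bound of 8 does not rule out 8, but exhaustive search shows no assignment into 8 bins of capacity 26 exists — the minimum is 9.

No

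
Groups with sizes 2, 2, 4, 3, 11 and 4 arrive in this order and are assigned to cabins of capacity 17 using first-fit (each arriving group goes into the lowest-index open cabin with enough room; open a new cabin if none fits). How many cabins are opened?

  2 → cabin 1 (new)  [load 2/17]
  2 → cabin 1  [load 4/17]
  4 → cabin 1  [load 8/17]
  3 → cabin 1  [load 11/17]
  11 → cabin 2 (new)  [load 11/17]
  4 → cabin 1  [load 15/17]
2 cabins opened.

2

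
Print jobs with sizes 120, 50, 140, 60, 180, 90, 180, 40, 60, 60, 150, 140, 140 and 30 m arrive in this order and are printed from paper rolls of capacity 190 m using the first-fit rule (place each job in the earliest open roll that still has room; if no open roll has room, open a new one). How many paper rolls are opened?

9

  120 → roll 1 (new)  [load 120/190]
  50 → roll 1  [load 170/190]
  140 → roll 2 (new)  [load 140/190]
  60 → roll 3 (new)  [load 60/190]
  180 → roll 4 (new)  [load 180/190]
  90 → roll 3  [load 150/190]
  180 → roll 5 (new)  [load 180/190]
  40 → roll 2  [load 180/190]
  60 → roll 6 (new)  [load 60/190]
  60 → roll 6  [load 120/190]
  150 → roll 7 (new)  [load 150/190]
  140 → roll 8 (new)  [load 140/190]
  140 → roll 9 (new)  [load 140/190]
  30 → roll 3  [load 180/190]
9 paper rolls opened.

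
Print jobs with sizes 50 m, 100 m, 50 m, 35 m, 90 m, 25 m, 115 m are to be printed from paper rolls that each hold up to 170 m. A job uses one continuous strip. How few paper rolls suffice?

Total = 115 + 100 + 90 + 50 + 50 + 35 + 25 = 465 m.
Lower bound: ⌈465/170⌉ = 3 paper rolls.
A packing using 3 paper rolls:
  roll 1: 115 + 50 = 165
  roll 2: 100 + 50 = 150
  roll 3: 90 + 35 + 25 = 150
This matches the lower bound, so 3 is optimal.

3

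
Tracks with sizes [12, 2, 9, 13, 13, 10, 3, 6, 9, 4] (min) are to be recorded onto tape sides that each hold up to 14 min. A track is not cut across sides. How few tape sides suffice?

Total = 13 + 13 + 12 + 10 + 9 + 9 + 6 + 4 + 3 + 2 = 81 min.
Lower bound: ⌈81/14⌉ = 6 tape sides.
A packing using 7 tape sides:
  side 1: 13 = 13
  side 2: 13 = 13
  side 3: 12 + 2 = 14
  side 4: 10 + 4 = 14
  side 5: 9 + 3 = 12
  side 6: 9 = 9
  side 7: 6 = 6
No arrangement into 6 tape sides stays within capacity, so 7 is optimal.

7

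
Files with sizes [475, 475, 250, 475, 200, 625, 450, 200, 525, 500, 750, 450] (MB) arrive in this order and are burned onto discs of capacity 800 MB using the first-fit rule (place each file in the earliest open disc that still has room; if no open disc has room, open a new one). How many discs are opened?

9

  475 → disc 1 (new)  [load 475/800]
  475 → disc 2 (new)  [load 475/800]
  250 → disc 1  [load 725/800]
  475 → disc 3 (new)  [load 475/800]
  200 → disc 2  [load 675/800]
  625 → disc 4 (new)  [load 625/800]
  450 → disc 5 (new)  [load 450/800]
  200 → disc 3  [load 675/800]
  525 → disc 6 (new)  [load 525/800]
  500 → disc 7 (new)  [load 500/800]
  750 → disc 8 (new)  [load 750/800]
  450 → disc 9 (new)  [load 450/800]
9 discs opened.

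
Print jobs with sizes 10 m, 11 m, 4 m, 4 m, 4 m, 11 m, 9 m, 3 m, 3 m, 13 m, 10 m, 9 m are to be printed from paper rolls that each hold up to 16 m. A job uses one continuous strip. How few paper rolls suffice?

Total = 13 + 11 + 11 + 10 + 10 + 9 + 9 + 4 + 4 + 4 + 3 + 3 = 91 m.
Lower bound: ⌈91/16⌉ = 6 paper rolls.
Also, 7 print jobs each exceed 8 m, and no two of those can share a roll, so at least 7 paper rolls are needed.
A packing using 7 paper rolls:
  roll 1: 13 + 3 = 16
  roll 2: 11 + 4 = 15
  roll 3: 11 + 4 = 15
  roll 4: 10 + 4 = 14
  roll 5: 10 + 3 = 13
  roll 6: 9 = 9
  roll 7: 9 = 9
This matches the lower bound, so 7 is optimal.

7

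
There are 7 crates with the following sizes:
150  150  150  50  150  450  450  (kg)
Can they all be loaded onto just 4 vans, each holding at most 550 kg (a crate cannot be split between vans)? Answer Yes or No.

Yes

A valid assignment using 4 vans:
  van 1: 450 + 50 = 500
  van 2: 450 = 450
  van 3: 150 + 150 + 150 = 450
  van 4: 150 = 150
Every load is within 550 kg, so 4 vans suffice.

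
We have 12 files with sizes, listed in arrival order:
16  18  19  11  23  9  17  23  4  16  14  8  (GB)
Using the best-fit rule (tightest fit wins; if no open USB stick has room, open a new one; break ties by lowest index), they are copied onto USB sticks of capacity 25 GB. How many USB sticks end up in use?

8

  16 → USB stick 1 (new)  [load 16/25]
  18 → USB stick 2 (new)  [load 18/25]
  19 → USB stick 3 (new)  [load 19/25]
  11 → USB stick 4 (new)  [load 11/25]
  23 → USB stick 5 (new)  [load 23/25]
  9 → USB stick 1  [load 25/25]
  17 → USB stick 6 (new)  [load 17/25]
  23 → USB stick 7 (new)  [load 23/25]
  4 → USB stick 3  [load 23/25]
  16 → USB stick 8 (new)  [load 16/25]
  14 → USB stick 4  [load 25/25]
  8 → USB stick 6  [load 25/25]
8 USB sticks opened.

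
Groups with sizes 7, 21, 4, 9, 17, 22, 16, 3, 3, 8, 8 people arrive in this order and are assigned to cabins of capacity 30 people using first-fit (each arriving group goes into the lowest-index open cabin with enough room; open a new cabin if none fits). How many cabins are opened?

5

  7 → cabin 1 (new)  [load 7/30]
  21 → cabin 1  [load 28/30]
  4 → cabin 2 (new)  [load 4/30]
  9 → cabin 2  [load 13/30]
  17 → cabin 2  [load 30/30]
  22 → cabin 3 (new)  [load 22/30]
  16 → cabin 4 (new)  [load 16/30]
  3 → cabin 3  [load 25/30]
  3 → cabin 3  [load 28/30]
  8 → cabin 4  [load 24/30]
  8 → cabin 5 (new)  [load 8/30]
5 cabins opened.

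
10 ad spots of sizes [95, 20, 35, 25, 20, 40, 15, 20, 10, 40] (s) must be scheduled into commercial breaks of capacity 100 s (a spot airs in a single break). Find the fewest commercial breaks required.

4

Total = 95 + 40 + 40 + 35 + 25 + 20 + 20 + 20 + 15 + 10 = 320 s.
Lower bound: ⌈320/100⌉ = 4 commercial breaks.
A packing using 4 commercial breaks:
  break 1: 95 = 95
  break 2: 40 + 40 + 20 = 100
  break 3: 35 + 25 + 20 + 20 = 100
  break 4: 15 + 10 = 25
This matches the lower bound, so 4 is optimal.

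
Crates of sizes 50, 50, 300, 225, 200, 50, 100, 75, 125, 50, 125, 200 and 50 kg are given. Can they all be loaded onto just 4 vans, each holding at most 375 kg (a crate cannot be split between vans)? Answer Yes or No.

No

Total = 1600 kg; ⌈1600/375⌉ = 5.
At least 5 vans are required, but only 4 are allowed.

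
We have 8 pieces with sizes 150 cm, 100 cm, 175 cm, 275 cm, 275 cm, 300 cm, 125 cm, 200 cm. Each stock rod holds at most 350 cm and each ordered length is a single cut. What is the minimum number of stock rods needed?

Total = 300 + 275 + 275 + 200 + 175 + 150 + 125 + 100 = 1600 cm.
Lower bound: ⌈1600/350⌉ = 5 stock rods.
A packing using 6 stock rods:
  stock rod 1: 300 = 300
  stock rod 2: 275 = 275
  stock rod 3: 275 = 275
  stock rod 4: 200 + 150 = 350
  stock rod 5: 175 + 125 = 300
  stock rod 6: 100 = 100
No arrangement into 5 stock rods stays within capacity, so 6 is optimal.

6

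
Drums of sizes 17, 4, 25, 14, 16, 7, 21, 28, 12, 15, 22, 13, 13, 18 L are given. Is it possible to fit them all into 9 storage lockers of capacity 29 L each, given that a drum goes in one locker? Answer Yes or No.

Yes

A valid assignment using 9 storage lockers:
  locker 1: 28 = 28
  locker 2: 25 + 4 = 29
  locker 3: 22 + 7 = 29
  locker 4: 21 = 21
  locker 5: 18 = 18
  locker 6: 17 + 12 = 29
  locker 7: 16 + 13 = 29
  locker 8: 15 + 14 = 29
  locker 9: 13 = 13
Every load is within 29 L, so 9 storage lockers suffice.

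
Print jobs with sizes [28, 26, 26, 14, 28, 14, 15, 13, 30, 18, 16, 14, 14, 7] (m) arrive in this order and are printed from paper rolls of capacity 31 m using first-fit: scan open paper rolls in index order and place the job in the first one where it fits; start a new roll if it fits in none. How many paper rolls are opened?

10

  28 → roll 1 (new)  [load 28/31]
  26 → roll 2 (new)  [load 26/31]
  26 → roll 3 (new)  [load 26/31]
  14 → roll 4 (new)  [load 14/31]
  28 → roll 5 (new)  [load 28/31]
  14 → roll 4  [load 28/31]
  15 → roll 6 (new)  [load 15/31]
  13 → roll 6  [load 28/31]
  30 → roll 7 (new)  [load 30/31]
  18 → roll 8 (new)  [load 18/31]
  16 → roll 9 (new)  [load 16/31]
  14 → roll 9  [load 30/31]
  14 → roll 10 (new)  [load 14/31]
  7 → roll 8  [load 25/31]
10 paper rolls opened.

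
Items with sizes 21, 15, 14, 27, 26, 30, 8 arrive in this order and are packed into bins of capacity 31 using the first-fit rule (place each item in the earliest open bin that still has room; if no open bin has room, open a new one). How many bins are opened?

5

  21 → bin 1 (new)  [load 21/31]
  15 → bin 2 (new)  [load 15/31]
  14 → bin 2  [load 29/31]
  27 → bin 3 (new)  [load 27/31]
  26 → bin 4 (new)  [load 26/31]
  30 → bin 5 (new)  [load 30/31]
  8 → bin 1  [load 29/31]
5 bins opened.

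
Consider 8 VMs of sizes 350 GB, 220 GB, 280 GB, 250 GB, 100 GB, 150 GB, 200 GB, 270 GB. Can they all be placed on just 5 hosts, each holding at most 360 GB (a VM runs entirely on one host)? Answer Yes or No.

No

Total = 1820 GB; ⌈1820/360⌉ = 6.
At least 6 hosts are required, but only 5 are allowed.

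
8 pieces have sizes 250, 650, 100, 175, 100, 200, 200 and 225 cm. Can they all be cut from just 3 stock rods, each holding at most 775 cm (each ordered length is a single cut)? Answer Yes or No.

A valid assignment using 3 stock rods:
  stock rod 1: 650 + 100 = 750
  stock rod 2: 250 + 225 + 200 + 100 = 775
  stock rod 3: 200 + 175 = 375
Every load is within 775 cm, so 3 stock rods suffice.

Yes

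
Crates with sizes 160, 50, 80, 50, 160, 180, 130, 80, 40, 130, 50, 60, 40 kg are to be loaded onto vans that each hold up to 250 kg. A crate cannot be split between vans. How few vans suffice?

Total = 180 + 160 + 160 + 130 + 130 + 80 + 80 + 60 + 50 + 50 + 50 + 40 + 40 = 1210 kg.
Lower bound: ⌈1210/250⌉ = 5 vans.
A packing using 5 vans:
  van 1: 180 + 60 = 240
  van 2: 160 + 80 = 240
  van 3: 160 + 50 + 40 = 250
  van 4: 130 + 80 + 40 = 250
  van 5: 130 + 50 + 50 = 230
This matches the lower bound, so 5 is optimal.

5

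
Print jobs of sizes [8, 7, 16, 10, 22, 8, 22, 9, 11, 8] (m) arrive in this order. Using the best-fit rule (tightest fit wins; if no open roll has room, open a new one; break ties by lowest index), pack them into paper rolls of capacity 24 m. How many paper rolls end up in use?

6

  8 → roll 1 (new)  [load 8/24]
  7 → roll 1  [load 15/24]
  16 → roll 2 (new)  [load 16/24]
  10 → roll 3 (new)  [load 10/24]
  22 → roll 4 (new)  [load 22/24]
  8 → roll 2  [load 24/24]
  22 → roll 5 (new)  [load 22/24]
  9 → roll 1  [load 24/24]
  11 → roll 3  [load 21/24]
  8 → roll 6 (new)  [load 8/24]
6 paper rolls opened.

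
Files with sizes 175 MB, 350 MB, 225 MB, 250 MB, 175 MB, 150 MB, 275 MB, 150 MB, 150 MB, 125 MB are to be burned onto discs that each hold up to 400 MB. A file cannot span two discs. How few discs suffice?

6

Total = 350 + 275 + 250 + 225 + 175 + 175 + 150 + 150 + 150 + 125 = 2025 MB.
Lower bound: ⌈2025/400⌉ = 6 discs.
A packing using 6 discs:
  disc 1: 350 = 350
  disc 2: 275 + 125 = 400
  disc 3: 250 + 150 = 400
  disc 4: 225 + 175 = 400
  disc 5: 175 + 150 = 325
  disc 6: 150 = 150
This matches the lower bound, so 6 is optimal.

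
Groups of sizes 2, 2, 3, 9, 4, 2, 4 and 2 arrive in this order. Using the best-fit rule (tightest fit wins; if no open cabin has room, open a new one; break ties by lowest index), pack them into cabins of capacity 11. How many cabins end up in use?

  2 → cabin 1 (new)  [load 2/11]
  2 → cabin 1  [load 4/11]
  3 → cabin 1  [load 7/11]
  9 → cabin 2 (new)  [load 9/11]
  4 → cabin 1  [load 11/11]
  2 → cabin 2  [load 11/11]
  4 → cabin 3 (new)  [load 4/11]
  2 → cabin 3  [load 6/11]
3 cabins opened.

3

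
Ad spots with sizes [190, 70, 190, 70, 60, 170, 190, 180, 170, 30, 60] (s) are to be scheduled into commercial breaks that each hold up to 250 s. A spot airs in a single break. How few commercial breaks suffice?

6

Total = 190 + 190 + 190 + 180 + 170 + 170 + 70 + 70 + 60 + 60 + 30 = 1380 s.
Lower bound: ⌈1380/250⌉ = 6 commercial breaks.
A packing using 6 commercial breaks:
  break 1: 190 + 60 = 250
  break 2: 190 + 60 = 250
  break 3: 190 + 30 = 220
  break 4: 180 + 70 = 250
  break 5: 170 + 70 = 240
  break 6: 170 = 170
This matches the lower bound, so 6 is optimal.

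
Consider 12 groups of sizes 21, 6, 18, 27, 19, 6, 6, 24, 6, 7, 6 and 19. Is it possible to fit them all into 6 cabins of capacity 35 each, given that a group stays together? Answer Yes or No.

A valid assignment using 6 cabins:
  cabin 1: 27 + 7 = 34
  cabin 2: 24 + 6 = 30
  cabin 3: 21 + 6 + 6 = 33
  cabin 4: 19 + 6 + 6 = 31
  cabin 5: 19 = 19
  cabin 6: 18 = 18
Every load is within 35, so 6 cabins suffice.

Yes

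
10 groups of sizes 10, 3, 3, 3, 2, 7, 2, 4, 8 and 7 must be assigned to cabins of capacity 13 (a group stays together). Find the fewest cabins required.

4

Total = 10 + 8 + 7 + 7 + 4 + 3 + 3 + 3 + 2 + 2 = 49.
Lower bound: ⌈49/13⌉ = 4 cabins.
A packing using 4 cabins:
  cabin 1: 10 + 3 = 13
  cabin 2: 8 + 4 = 12
  cabin 3: 7 + 3 + 3 = 13
  cabin 4: 7 + 2 + 2 = 11
This matches the lower bound, so 4 is optimal.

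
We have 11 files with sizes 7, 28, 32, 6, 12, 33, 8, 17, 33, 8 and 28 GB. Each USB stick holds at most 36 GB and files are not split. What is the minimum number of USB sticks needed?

7

Total = 33 + 33 + 32 + 28 + 28 + 17 + 12 + 8 + 8 + 7 + 6 = 212 GB.
Lower bound: ⌈212/36⌉ = 6 USB sticks.
A packing using 7 USB sticks:
  USB stick 1: 33 = 33
  USB stick 2: 33 = 33
  USB stick 3: 32 = 32
  USB stick 4: 28 + 8 = 36
  USB stick 5: 28 + 8 = 36
  USB stick 6: 17 + 12 + 7 = 36
  USB stick 7: 6 = 6
No arrangement into 6 USB sticks stays within capacity, so 7 is optimal.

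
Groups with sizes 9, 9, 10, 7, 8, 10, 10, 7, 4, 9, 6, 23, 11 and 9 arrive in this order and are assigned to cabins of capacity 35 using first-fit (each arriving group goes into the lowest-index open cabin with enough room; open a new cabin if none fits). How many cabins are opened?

  9 → cabin 1 (new)  [load 9/35]
  9 → cabin 1  [load 18/35]
  10 → cabin 1  [load 28/35]
  7 → cabin 1  [load 35/35]
  8 → cabin 2 (new)  [load 8/35]
  10 → cabin 2  [load 18/35]
  10 → cabin 2  [load 28/35]
  7 → cabin 2  [load 35/35]
  4 → cabin 3 (new)  [load 4/35]
  9 → cabin 3  [load 13/35]
  6 → cabin 3  [load 19/35]
  23 → cabin 4 (new)  [load 23/35]
  11 → cabin 3  [load 30/35]
  9 → cabin 4  [load 32/35]
4 cabins opened.

4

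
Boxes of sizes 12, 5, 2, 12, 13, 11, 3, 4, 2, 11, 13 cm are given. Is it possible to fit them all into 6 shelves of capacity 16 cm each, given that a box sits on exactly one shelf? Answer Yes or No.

A valid assignment using 6 shelves:
  shelf 1: 13 + 3 = 16
  shelf 2: 13 + 2 = 15
  shelf 3: 12 + 4 = 16
  shelf 4: 12 + 2 = 14
  shelf 5: 11 + 5 = 16
  shelf 6: 11 = 11
Every load is within 16 cm, so 6 shelves suffice.

Yes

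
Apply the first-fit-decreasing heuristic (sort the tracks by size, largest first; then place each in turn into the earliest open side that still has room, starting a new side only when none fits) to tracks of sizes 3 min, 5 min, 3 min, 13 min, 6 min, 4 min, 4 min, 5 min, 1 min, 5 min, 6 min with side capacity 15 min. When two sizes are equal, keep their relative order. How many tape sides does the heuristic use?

Sorted descending: 13, 6, 6, 5, 5, 5, 4, 4, 3, 3, 1.
  13 → side 1 (new)  [load 13/15]
  6 → side 2 (new)  [load 6/15]
  6 → side 2  [load 12/15]
  5 → side 3 (new)  [load 5/15]
  5 → side 3  [load 10/15]
  5 → side 3  [load 15/15]
  4 → side 4 (new)  [load 4/15]
  4 → side 4  [load 8/15]
  3 → side 2  [load 15/15]
  3 → side 4  [load 11/15]
  1 → side 1  [load 14/15]
4 tape sides opened.

4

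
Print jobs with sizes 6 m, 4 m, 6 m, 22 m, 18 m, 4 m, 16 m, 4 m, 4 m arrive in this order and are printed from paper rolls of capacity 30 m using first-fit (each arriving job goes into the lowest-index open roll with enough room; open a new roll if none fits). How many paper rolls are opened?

  6 → roll 1 (new)  [load 6/30]
  4 → roll 1  [load 10/30]
  6 → roll 1  [load 16/30]
  22 → roll 2 (new)  [load 22/30]
  18 → roll 3 (new)  [load 18/30]
  4 → roll 1  [load 20/30]
  16 → roll 4 (new)  [load 16/30]
  4 → roll 1  [load 24/30]
  4 → roll 1  [load 28/30]
4 paper rolls opened.

4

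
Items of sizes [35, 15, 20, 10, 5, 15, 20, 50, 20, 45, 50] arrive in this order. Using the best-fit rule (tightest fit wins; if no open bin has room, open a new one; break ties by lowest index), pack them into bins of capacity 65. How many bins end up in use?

5

  35 → bin 1 (new)  [load 35/65]
  15 → bin 1  [load 50/65]
  20 → bin 2 (new)  [load 20/65]
  10 → bin 1  [load 60/65]
  5 → bin 1  [load 65/65]
  15 → bin 2  [load 35/65]
  20 → bin 2  [load 55/65]
  50 → bin 3 (new)  [load 50/65]
  20 → bin 4 (new)  [load 20/65]
  45 → bin 4  [load 65/65]
  50 → bin 5 (new)  [load 50/65]
5 bins opened.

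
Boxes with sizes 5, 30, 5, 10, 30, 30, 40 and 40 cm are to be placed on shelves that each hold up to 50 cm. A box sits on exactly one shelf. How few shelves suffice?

Total = 40 + 40 + 30 + 30 + 30 + 10 + 5 + 5 = 190 cm.
Lower bound: ⌈190/50⌉ = 4 shelves.
Also, 5 boxes each exceed 25 cm, and no two of those can share a shelf, so at least 5 shelves are needed.
A packing using 5 shelves:
  shelf 1: 40 + 10 = 50
  shelf 2: 40 + 5 + 5 = 50
  shelf 3: 30 = 30
  shelf 4: 30 = 30
  shelf 5: 30 = 30
This matches the lower bound, so 5 is optimal.

5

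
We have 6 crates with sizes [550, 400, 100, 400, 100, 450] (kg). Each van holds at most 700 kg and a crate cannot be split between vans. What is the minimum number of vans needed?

4

Total = 550 + 450 + 400 + 400 + 100 + 100 = 2000 kg.
Lower bound: ⌈2000/700⌉ = 3 vans.
Also, 4 crates each exceed 350 kg, and no two of those can share a van, so at least 4 vans are needed.
A packing using 4 vans:
  van 1: 550 + 100 = 650
  van 2: 450 + 100 = 550
  van 3: 400 = 400
  van 4: 400 = 400
This matches the lower bound, so 4 is optimal.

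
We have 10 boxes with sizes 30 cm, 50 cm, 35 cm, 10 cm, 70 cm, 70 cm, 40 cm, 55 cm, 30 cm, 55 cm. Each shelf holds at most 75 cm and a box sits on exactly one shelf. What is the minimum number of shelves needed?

Total = 70 + 70 + 55 + 55 + 50 + 40 + 35 + 30 + 30 + 10 = 445 cm.
Lower bound: ⌈445/75⌉ = 6 shelves.
A packing using 7 shelves:
  shelf 1: 70 = 70
  shelf 2: 70 = 70
  shelf 3: 55 + 10 = 65
  shelf 4: 55 = 55
  shelf 5: 50 = 50
  shelf 6: 40 + 35 = 75
  shelf 7: 30 + 30 = 60
No arrangement into 6 shelves stays within capacity, so 7 is optimal.

7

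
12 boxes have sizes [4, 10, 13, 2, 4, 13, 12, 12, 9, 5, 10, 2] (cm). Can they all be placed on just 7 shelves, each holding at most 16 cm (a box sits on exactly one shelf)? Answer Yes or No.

Yes

A valid assignment using 7 shelves:
  shelf 1: 13 + 2 = 15
  shelf 2: 13 + 2 = 15
  shelf 3: 12 + 4 = 16
  shelf 4: 12 + 4 = 16
  shelf 5: 10 + 5 = 15
  shelf 6: 10 = 10
  shelf 7: 9 = 9
Every load is within 16 cm, so 7 shelves suffice.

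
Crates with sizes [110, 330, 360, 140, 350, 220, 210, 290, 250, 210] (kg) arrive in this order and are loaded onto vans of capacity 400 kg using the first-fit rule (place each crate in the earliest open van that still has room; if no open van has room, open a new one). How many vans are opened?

  110 → van 1 (new)  [load 110/400]
  330 → van 2 (new)  [load 330/400]
  360 → van 3 (new)  [load 360/400]
  140 → van 1  [load 250/400]
  350 → van 4 (new)  [load 350/400]
  220 → van 5 (new)  [load 220/400]
  210 → van 6 (new)  [load 210/400]
  290 → van 7 (new)  [load 290/400]
  250 → van 8 (new)  [load 250/400]
  210 → van 9 (new)  [load 210/400]
9 vans opened.

9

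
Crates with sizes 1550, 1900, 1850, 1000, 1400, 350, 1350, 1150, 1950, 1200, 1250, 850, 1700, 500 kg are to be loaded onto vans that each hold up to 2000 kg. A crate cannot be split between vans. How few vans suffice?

Total = 1950 + 1900 + 1850 + 1700 + 1550 + 1400 + 1350 + 1250 + 1200 + 1150 + 1000 + 850 + 500 + 350 = 18000 kg.
Lower bound: ⌈18000/2000⌉ = 9 vans.
Also, 10 crates each exceed 1000 kg, and no two of those can share a van, so at least 10 vans are needed.
A packing using 11 vans:
  van 1: 1950 = 1950
  van 2: 1900 = 1900
  van 3: 1850 = 1850
  van 4: 1700 = 1700
  van 5: 1550 + 350 = 1900
  van 6: 1400 + 500 = 1900
  van 7: 1350 = 1350
  van 8: 1250 = 1250
  van 9: 1200 = 1200
  van 10: 1150 + 850 = 2000
  van 11: 1000 = 1000
No arrangement into 10 vans stays within capacity, so 11 is optimal.

11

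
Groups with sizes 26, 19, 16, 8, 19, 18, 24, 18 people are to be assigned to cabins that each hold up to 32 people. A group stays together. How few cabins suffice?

7

Total = 26 + 24 + 19 + 19 + 18 + 18 + 16 + 8 = 148 people.
Lower bound: ⌈148/32⌉ = 5 cabins.
Also, 6 groups each exceed 16 people, and no two of those can share a cabin, so at least 6 cabins are needed.
A packing using 7 cabins:
  cabin 1: 26 = 26
  cabin 2: 24 + 8 = 32
  cabin 3: 19 = 19
  cabin 4: 19 = 19
  cabin 5: 18 = 18
  cabin 6: 18 = 18
  cabin 7: 16 = 16
No arrangement into 6 cabins stays within capacity, so 7 is optimal.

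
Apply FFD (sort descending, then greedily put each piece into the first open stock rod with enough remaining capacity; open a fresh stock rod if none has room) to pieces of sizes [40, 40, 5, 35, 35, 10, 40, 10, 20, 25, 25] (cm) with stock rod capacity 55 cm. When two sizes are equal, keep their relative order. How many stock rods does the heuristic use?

6

Sorted descending: 40, 40, 40, 35, 35, 25, 25, 20, 10, 10, 5.
  40 → stock rod 1 (new)  [load 40/55]
  40 → stock rod 2 (new)  [load 40/55]
  40 → stock rod 3 (new)  [load 40/55]
  35 → stock rod 4 (new)  [load 35/55]
  35 → stock rod 5 (new)  [load 35/55]
  25 → stock rod 6 (new)  [load 25/55]
  25 → stock rod 6  [load 50/55]
  20 → stock rod 4  [load 55/55]
  10 → stock rod 1  [load 50/55]
  10 → stock rod 2  [load 50/55]
  5 → stock rod 1  [load 55/55]
6 stock rods opened.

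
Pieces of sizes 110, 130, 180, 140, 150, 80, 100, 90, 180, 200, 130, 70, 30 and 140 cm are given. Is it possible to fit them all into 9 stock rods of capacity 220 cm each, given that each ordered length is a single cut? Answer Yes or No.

Yes

A valid assignment using 9 stock rods:
  stock rod 1: 200 = 200
  stock rod 2: 180 + 30 = 210
  stock rod 3: 180 = 180
  stock rod 4: 150 + 70 = 220
  stock rod 5: 140 + 80 = 220
  stock rod 6: 140 = 140
  stock rod 7: 130 + 90 = 220
  stock rod 8: 130 = 130
  stock rod 9: 110 + 100 = 210
Every load is within 220 cm, so 9 stock rods suffice.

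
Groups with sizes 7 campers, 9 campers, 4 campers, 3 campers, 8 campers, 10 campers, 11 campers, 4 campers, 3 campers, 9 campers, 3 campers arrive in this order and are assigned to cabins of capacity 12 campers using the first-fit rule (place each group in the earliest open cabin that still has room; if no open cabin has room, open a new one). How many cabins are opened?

7

  7 → cabin 1 (new)  [load 7/12]
  9 → cabin 2 (new)  [load 9/12]
  4 → cabin 1  [load 11/12]
  3 → cabin 2  [load 12/12]
  8 → cabin 3 (new)  [load 8/12]
  10 → cabin 4 (new)  [load 10/12]
  11 → cabin 5 (new)  [load 11/12]
  4 → cabin 3  [load 12/12]
  3 → cabin 6 (new)  [load 3/12]
  9 → cabin 6  [load 12/12]
  3 → cabin 7 (new)  [load 3/12]
7 cabins opened.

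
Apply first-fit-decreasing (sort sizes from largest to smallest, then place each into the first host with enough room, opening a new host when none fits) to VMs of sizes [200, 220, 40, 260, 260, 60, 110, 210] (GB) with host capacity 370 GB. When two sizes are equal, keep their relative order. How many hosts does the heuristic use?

Sorted descending: 260, 260, 220, 210, 200, 110, 60, 40.
  260 → host 1 (new)  [load 260/370]
  260 → host 2 (new)  [load 260/370]
  220 → host 3 (new)  [load 220/370]
  210 → host 4 (new)  [load 210/370]
  200 → host 5 (new)  [load 200/370]
  110 → host 1  [load 370/370]
  60 → host 2  [load 320/370]
  40 → host 2  [load 360/370]
5 hosts opened.

5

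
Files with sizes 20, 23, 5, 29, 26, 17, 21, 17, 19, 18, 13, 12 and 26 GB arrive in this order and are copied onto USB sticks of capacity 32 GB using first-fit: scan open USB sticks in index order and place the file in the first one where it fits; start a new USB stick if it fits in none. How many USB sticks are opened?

10

  20 → USB stick 1 (new)  [load 20/32]
  23 → USB stick 2 (new)  [load 23/32]
  5 → USB stick 1  [load 25/32]
  29 → USB stick 3 (new)  [load 29/32]
  26 → USB stick 4 (new)  [load 26/32]
  17 → USB stick 5 (new)  [load 17/32]
  21 → USB stick 6 (new)  [load 21/32]
  17 → USB stick 7 (new)  [load 17/32]
  19 → USB stick 8 (new)  [load 19/32]
  18 → USB stick 9 (new)  [load 18/32]
  13 → USB stick 5  [load 30/32]
  12 → USB stick 7  [load 29/32]
  26 → USB stick 10 (new)  [load 26/32]
10 USB sticks opened.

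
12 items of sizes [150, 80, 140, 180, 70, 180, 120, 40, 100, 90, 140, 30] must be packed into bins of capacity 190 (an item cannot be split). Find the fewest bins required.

Total = 180 + 180 + 150 + 140 + 140 + 120 + 100 + 90 + 80 + 70 + 40 + 30 = 1320.
Lower bound: ⌈1320/190⌉ = 7 bins.
A packing using 8 bins:
  bin 1: 180 = 180
  bin 2: 180 = 180
  bin 3: 150 + 40 = 190
  bin 4: 140 + 30 = 170
  bin 5: 140 = 140
  bin 6: 120 + 70 = 190
  bin 7: 100 + 90 = 190
  bin 8: 80 = 80
No arrangement into 7 bins stays within capacity, so 8 is optimal.

8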